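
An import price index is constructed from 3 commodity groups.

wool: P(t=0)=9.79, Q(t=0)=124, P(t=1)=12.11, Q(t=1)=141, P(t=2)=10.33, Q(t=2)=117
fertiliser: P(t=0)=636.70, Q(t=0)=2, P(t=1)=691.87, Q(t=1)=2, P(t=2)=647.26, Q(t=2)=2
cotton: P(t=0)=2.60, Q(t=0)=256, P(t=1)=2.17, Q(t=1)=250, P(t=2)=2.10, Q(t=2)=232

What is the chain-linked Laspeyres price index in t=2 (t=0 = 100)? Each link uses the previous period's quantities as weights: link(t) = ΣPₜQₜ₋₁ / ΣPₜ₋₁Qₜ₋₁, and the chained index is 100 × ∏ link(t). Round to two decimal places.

98.39

Link t=0→t=1:
ΣP(t=1)Q(t=0) = 12.11×124 + 691.87×2 + 2.17×256 = 1501.64 + 1383.74 + 555.52 = 3440.9
ΣP(t=0)Q(t=0) = 9.79×124 + 636.70×2 + 2.60×256 = 1213.96 + 1273.4 + 665.6 = 3152.96
link = 3440.9/3152.96 = 1.091324
Link t=1→t=2:
ΣP(t=2)Q(t=1) = 10.33×141 + 647.26×2 + 2.10×250 = 1456.53 + 1294.52 + 525 = 3276.05
ΣP(t=1)Q(t=1) = 12.11×141 + 691.87×2 + 2.17×250 = 1707.51 + 1383.74 + 542.5 = 3633.75
link = 3276.05/3633.75 = 0.901562
Chained index = 100 × 1.091324 × 0.901562 = 98.3896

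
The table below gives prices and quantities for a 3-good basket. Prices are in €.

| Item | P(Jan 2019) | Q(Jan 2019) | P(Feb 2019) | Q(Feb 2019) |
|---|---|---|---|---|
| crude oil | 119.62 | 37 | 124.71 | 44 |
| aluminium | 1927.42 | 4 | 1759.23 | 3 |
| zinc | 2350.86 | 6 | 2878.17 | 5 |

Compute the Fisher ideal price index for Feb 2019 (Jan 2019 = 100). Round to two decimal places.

110.27

Laspeyres component (base-period weights):
ΣP(Feb 2019)Q(Jan 2019) = 124.71×37 + 1759.23×4 + 2878.17×6 = 4614.27 + 7036.92 + 17269.02 = 28920.21
ΣP(Jan 2019)Q(Jan 2019) = 119.62×37 + 1927.42×4 + 2350.86×6 = 4425.94 + 7709.68 + 14105.16 = 26240.78
L = 28920.21 / 26240.78 × 100 = 110.2109
Paasche component (current-period weights):
ΣP(Feb 2019)Q(Feb 2019) = 124.71×44 + 1759.23×3 + 2878.17×5 = 5487.24 + 5277.69 + 14390.85 = 25155.78
ΣP(Jan 2019)Q(Feb 2019) = 119.62×44 + 1927.42×3 + 2350.86×5 = 5263.28 + 5782.26 + 11754.3 = 22799.84
P = 25155.78 / 22799.84 × 100 = 110.3331
Fisher = √(L × P) = √(110.2109 × 110.3331) = 110.2720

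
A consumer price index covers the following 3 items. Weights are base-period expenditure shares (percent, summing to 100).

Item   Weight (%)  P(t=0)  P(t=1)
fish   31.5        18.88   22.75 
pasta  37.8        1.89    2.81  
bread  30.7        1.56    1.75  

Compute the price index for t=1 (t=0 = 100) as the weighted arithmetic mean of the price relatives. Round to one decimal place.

fish: 31.5 × (22.75/18.88) = 31.5 × 1.204979 = 37.9568
pasta: 37.8 × (2.81/1.89) = 37.8 × 1.486772 = 56.2000
bread: 30.7 × (1.75/1.56) = 30.7 × 1.121795 = 34.4391
Index = Σ wᵢ·(p₁ᵢ/p₀ᵢ) = 37.9568 + 56.2000 + 34.4391 = 128.5959

128.6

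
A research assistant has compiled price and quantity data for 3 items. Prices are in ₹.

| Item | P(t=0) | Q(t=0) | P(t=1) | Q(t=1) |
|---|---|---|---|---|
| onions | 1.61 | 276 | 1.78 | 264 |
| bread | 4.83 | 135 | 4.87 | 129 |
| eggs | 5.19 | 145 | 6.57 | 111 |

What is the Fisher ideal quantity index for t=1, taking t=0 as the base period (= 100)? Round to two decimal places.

Laspeyres component (base-period weights):
ΣP(t=0)Q(t=1) = 1.61×264 + 4.83×129 + 5.19×111 = 425.04 + 623.07 + 576.09 = 1624.2
ΣP(t=0)Q(t=0) = 1.61×276 + 4.83×135 + 5.19×145 = 444.36 + 652.05 + 752.55 = 1848.96
L = 1624.2 / 1848.96 × 100 = 87.8440
Paasche component (current-period weights):
ΣP(t=1)Q(t=1) = 1.78×264 + 4.87×129 + 6.57×111 = 469.92 + 628.23 + 729.27 = 1827.42
ΣP(t=1)Q(t=0) = 1.78×276 + 4.87×135 + 6.57×145 = 491.28 + 657.45 + 952.65 = 2101.38
P = 1827.42 / 2101.38 × 100 = 86.9629
Fisher = √(L × P) = √(87.8440 × 86.9629) = 87.4023

87.40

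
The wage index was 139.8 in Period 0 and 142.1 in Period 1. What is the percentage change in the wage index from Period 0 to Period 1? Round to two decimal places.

1.65%

Change = (142.1 − 139.8) / 139.8 × 100
       = 2.3 / 139.8 × 100 = 1.6452%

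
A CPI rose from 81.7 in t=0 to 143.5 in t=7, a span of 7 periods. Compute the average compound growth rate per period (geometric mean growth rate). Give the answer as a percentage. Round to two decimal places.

8.38%

Growth factor = (143.5/81.7)^(1/7) = (1.756426)^(1/7) = 1.083795
Growth rate = 1.083795 − 1 = 0.083795 = 8.3795%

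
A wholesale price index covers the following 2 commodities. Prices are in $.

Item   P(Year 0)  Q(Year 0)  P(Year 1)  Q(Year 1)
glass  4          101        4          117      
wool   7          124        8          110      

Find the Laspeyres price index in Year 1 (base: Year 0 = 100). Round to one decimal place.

109.7

Laspeyres price index uses base-period quantities as weights.
ΣP(Year 1)·Q(Year 0) = 4×101 + 8×124 = 404 + 992 = 1396
ΣP(Year 0)·Q(Year 0) = 4×101 + 7×124 = 404 + 868 = 1272
Index = 1396 / 1272 × 100 = 109.7484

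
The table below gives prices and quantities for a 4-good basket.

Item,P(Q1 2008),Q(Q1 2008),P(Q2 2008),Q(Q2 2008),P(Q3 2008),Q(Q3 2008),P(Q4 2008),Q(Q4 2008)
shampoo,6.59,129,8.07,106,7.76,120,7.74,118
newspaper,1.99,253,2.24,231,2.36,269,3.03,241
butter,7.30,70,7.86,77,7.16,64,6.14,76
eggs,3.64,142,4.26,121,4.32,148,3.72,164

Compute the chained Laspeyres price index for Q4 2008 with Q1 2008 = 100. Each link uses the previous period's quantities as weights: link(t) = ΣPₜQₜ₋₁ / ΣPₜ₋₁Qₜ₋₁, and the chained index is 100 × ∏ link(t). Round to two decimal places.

114.62

Link Q1 2008→Q2 2008:
ΣP(Q2 2008)Q(Q1 2008) = 8.07×129 + 2.24×253 + 7.86×70 + 4.26×142 = 1041.03 + 566.72 + 550.2 + 604.92 = 2762.87
ΣP(Q1 2008)Q(Q1 2008) = 6.59×129 + 1.99×253 + 7.30×70 + 3.64×142 = 850.11 + 503.47 + 511 + 516.88 = 2381.46
link = 2762.87/2381.46 = 1.160158
Link Q2 2008→Q3 2008:
ΣP(Q3 2008)Q(Q2 2008) = 7.76×106 + 2.36×231 + 7.16×77 + 4.32×121 = 822.56 + 545.16 + 551.32 + 522.72 = 2441.76
ΣP(Q2 2008)Q(Q2 2008) = 8.07×106 + 2.24×231 + 7.86×77 + 4.26×121 = 855.42 + 517.44 + 605.22 + 515.46 = 2493.54
link = 2441.76/2493.54 = 0.979234
Link Q3 2008→Q4 2008:
ΣP(Q4 2008)Q(Q3 2008) = 7.74×120 + 3.03×269 + 6.14×64 + 3.72×148 = 928.8 + 815.07 + 392.96 + 550.56 = 2687.39
ΣP(Q3 2008)Q(Q3 2008) = 7.76×120 + 2.36×269 + 7.16×64 + 4.32×148 = 931.2 + 634.84 + 458.24 + 639.36 = 2663.64
link = 2687.39/2663.64 = 1.008916
Chained index = 100 × 1.160158 × 0.979234 × 1.008916 = 114.6196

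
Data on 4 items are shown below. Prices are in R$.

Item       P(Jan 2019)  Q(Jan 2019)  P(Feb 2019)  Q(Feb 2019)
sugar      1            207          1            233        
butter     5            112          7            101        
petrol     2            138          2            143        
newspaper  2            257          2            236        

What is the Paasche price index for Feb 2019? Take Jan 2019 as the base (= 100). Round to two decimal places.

Paasche price index uses current-period quantities as weights.
ΣP(Feb 2019)·Q(Feb 2019) = 1×233 + 7×101 + 2×143 + 2×236 = 233 + 707 + 286 + 472 = 1698
ΣP(Jan 2019)·Q(Feb 2019) = 1×233 + 5×101 + 2×143 + 2×236 = 233 + 505 + 286 + 472 = 1496
Index = 1698 / 1496 × 100 = 113.5027

113.50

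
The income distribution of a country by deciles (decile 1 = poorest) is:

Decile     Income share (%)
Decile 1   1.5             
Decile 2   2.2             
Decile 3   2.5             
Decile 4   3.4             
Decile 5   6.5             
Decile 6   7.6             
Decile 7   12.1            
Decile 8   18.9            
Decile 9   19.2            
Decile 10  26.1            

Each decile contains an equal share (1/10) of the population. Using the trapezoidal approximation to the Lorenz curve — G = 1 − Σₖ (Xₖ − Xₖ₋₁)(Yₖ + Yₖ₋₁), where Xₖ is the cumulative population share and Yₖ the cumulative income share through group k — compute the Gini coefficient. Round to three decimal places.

0.450

Cumulative income shares Yₖ: 0.0150, 0.0370, 0.0620, 0.0960, 0.1610, 0.2370, 0.3580, 0.5470, 0.7390, 1.0000
Σ (Xₖ−Xₖ₋₁)(Yₖ+Yₖ₋₁) = (1/10)(0.0150+0.0000) + (1/10)(0.0370+0.0150) + (1/10)(0.0620+0.0370) + (1/10)(0.0960+0.0620) + (1/10)(0.1610+0.0960) + (1/10)(0.2370+0.1610) + (1/10)(0.3580+0.2370) + (1/10)(0.5470+0.3580) + (1/10)(0.7390+0.5470) + (1/10)(1.0000+0.7390)
  = 0.0015 + 0.0052 + 0.0099 + 0.0158 + 0.0257 + 0.0398 + 0.0595 + 0.0905 + 0.1286 + 0.1739 = 0.5504
G = 1 − 0.5504 = 0.4496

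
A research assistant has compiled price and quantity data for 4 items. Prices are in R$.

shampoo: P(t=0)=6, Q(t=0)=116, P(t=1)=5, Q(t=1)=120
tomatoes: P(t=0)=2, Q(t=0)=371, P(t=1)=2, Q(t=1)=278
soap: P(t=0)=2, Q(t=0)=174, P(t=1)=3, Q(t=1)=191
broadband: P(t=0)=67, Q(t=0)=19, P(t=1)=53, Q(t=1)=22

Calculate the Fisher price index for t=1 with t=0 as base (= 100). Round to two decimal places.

Laspeyres component (base-period weights):
ΣP(t=1)Q(t=0) = 5×116 + 2×371 + 3×174 + 53×19 = 580 + 742 + 522 + 1007 = 2851
ΣP(t=0)Q(t=0) = 6×116 + 2×371 + 2×174 + 67×19 = 696 + 742 + 348 + 1273 = 3059
L = 2851 / 3059 × 100 = 93.2004
Paasche component (current-period weights):
ΣP(t=1)Q(t=1) = 5×120 + 2×278 + 3×191 + 53×22 = 600 + 556 + 573 + 1166 = 2895
ΣP(t=0)Q(t=1) = 6×120 + 2×278 + 2×191 + 67×22 = 720 + 556 + 382 + 1474 = 3132
P = 2895 / 3132 × 100 = 92.4330
Fisher = √(L × P) = √(93.2004 × 92.4330) = 92.8159

92.82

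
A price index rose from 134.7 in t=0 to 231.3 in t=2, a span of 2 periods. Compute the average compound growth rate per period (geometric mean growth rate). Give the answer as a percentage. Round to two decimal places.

Growth factor = (231.3/134.7)^(1/2) = (1.717149)^(1/2) = 1.310400
Growth rate = 1.310400 − 1 = 0.310400 = 31.0400%

31.04%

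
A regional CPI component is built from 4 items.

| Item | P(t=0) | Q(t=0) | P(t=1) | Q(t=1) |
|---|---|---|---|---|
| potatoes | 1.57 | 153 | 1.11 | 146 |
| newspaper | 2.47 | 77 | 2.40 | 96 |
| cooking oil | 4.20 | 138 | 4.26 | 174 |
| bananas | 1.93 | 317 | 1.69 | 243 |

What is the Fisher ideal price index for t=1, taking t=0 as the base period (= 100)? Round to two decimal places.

91.92

Laspeyres component (base-period weights):
ΣP(t=1)Q(t=0) = 1.11×153 + 2.40×77 + 4.26×138 + 1.69×317 = 169.83 + 184.8 + 587.88 + 535.73 = 1478.24
ΣP(t=0)Q(t=0) = 1.57×153 + 2.47×77 + 4.20×138 + 1.93×317 = 240.21 + 190.19 + 579.6 + 611.81 = 1621.81
L = 1478.24 / 1621.81 × 100 = 91.1475
Paasche component (current-period weights):
ΣP(t=1)Q(t=1) = 1.11×146 + 2.40×96 + 4.26×174 + 1.69×243 = 162.06 + 230.4 + 741.24 + 410.67 = 1544.37
ΣP(t=0)Q(t=1) = 1.57×146 + 2.47×96 + 4.20×174 + 1.93×243 = 229.22 + 237.12 + 730.8 + 468.99 = 1666.13
P = 1544.37 / 1666.13 × 100 = 92.6920
Fisher = √(L × P) = √(91.1475 × 92.6920) = 91.9166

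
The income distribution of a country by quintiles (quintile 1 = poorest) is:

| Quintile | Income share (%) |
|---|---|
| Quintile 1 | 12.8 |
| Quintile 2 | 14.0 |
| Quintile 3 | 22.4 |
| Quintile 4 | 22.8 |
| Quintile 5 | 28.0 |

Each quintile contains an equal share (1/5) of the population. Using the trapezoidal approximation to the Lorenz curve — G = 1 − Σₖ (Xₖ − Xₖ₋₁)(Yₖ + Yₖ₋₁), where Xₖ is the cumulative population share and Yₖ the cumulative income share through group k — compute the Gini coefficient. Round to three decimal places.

Cumulative income shares Yₖ: 0.1280, 0.2680, 0.4920, 0.7200, 1.0000
Σ (Xₖ−Xₖ₋₁)(Yₖ+Yₖ₋₁) = (1/5)(0.1280+0.0000) + (1/5)(0.2680+0.1280) + (1/5)(0.4920+0.2680) + (1/5)(0.7200+0.4920) + (1/5)(1.0000+0.7200)
  = 0.0256 + 0.0792 + 0.1520 + 0.2424 + 0.3440 = 0.8432
G = 1 − 0.8432 = 0.1568

0.157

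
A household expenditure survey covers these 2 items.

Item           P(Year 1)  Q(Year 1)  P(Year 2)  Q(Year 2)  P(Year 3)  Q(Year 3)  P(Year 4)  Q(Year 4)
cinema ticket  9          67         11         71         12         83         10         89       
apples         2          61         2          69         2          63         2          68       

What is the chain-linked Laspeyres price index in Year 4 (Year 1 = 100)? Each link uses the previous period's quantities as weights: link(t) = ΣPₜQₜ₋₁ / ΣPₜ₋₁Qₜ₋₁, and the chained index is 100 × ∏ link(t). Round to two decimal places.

Link Year 1→Year 2:
ΣP(Year 2)Q(Year 1) = 11×67 + 2×61 = 737 + 122 = 859
ΣP(Year 1)Q(Year 1) = 9×67 + 2×61 = 603 + 122 = 725
link = 859/725 = 1.184828
Link Year 2→Year 3:
ΣP(Year 3)Q(Year 2) = 12×71 + 2×69 = 852 + 138 = 990
ΣP(Year 2)Q(Year 2) = 11×71 + 2×69 = 781 + 138 = 919
link = 990/919 = 1.077258
Link Year 3→Year 4:
ΣP(Year 4)Q(Year 3) = 10×83 + 2×63 = 830 + 126 = 956
ΣP(Year 3)Q(Year 3) = 12×83 + 2×63 = 996 + 126 = 1122
link = 956/1122 = 0.852050
Chained index = 100 × 1.184828 × 1.077258 × 0.852050 = 108.7527

108.75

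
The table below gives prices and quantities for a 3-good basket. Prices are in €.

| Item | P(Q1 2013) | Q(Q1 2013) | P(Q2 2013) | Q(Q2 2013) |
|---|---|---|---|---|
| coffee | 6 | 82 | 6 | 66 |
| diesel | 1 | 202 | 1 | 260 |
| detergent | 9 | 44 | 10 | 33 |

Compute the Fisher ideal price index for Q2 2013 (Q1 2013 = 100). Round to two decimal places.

Laspeyres component (base-period weights):
ΣP(Q2 2013)Q(Q1 2013) = 6×82 + 1×202 + 10×44 = 492 + 202 + 440 = 1134
ΣP(Q1 2013)Q(Q1 2013) = 6×82 + 1×202 + 9×44 = 492 + 202 + 396 = 1090
L = 1134 / 1090 × 100 = 104.0367
Paasche component (current-period weights):
ΣP(Q2 2013)Q(Q2 2013) = 6×66 + 1×260 + 10×33 = 396 + 260 + 330 = 986
ΣP(Q1 2013)Q(Q2 2013) = 6×66 + 1×260 + 9×33 = 396 + 260 + 297 = 953
P = 986 / 953 × 100 = 103.4627
Fisher = √(L × P) = √(104.0367 × 103.4627) = 103.7493

103.75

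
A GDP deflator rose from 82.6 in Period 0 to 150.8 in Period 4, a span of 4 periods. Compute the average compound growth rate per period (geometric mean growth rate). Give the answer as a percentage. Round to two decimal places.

16.24%

Growth factor = (150.8/82.6)^(1/4) = (1.825666)^(1/4) = 1.162399
Growth rate = 1.162399 − 1 = 0.162399 = 16.2399%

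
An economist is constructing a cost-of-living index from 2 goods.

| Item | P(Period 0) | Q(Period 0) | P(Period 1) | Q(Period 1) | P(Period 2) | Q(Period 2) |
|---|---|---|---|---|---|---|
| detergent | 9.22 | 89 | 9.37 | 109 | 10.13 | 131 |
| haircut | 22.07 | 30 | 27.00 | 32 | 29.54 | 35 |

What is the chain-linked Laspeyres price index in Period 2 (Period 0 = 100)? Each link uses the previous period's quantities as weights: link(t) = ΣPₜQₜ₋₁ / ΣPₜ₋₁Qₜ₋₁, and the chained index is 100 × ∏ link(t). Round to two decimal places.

Link Period 0→Period 1:
ΣP(Period 1)Q(Period 0) = 9.37×89 + 27.00×30 = 833.93 + 810 = 1643.93
ΣP(Period 0)Q(Period 0) = 9.22×89 + 22.07×30 = 820.58 + 662.1 = 1482.68
link = 1643.93/1482.68 = 1.108756
Link Period 1→Period 2:
ΣP(Period 2)Q(Period 1) = 10.13×109 + 29.54×32 = 1104.17 + 945.28 = 2049.45
ΣP(Period 1)Q(Period 1) = 9.37×109 + 27.00×32 = 1021.33 + 864 = 1885.33
link = 2049.45/1885.33 = 1.087051
Chained index = 100 × 1.108756 × 1.087051 = 120.5274

120.53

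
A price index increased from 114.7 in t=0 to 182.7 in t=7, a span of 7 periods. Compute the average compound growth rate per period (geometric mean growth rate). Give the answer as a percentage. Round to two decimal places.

6.88%

Growth factor = (182.7/114.7)^(1/7) = (1.592851)^(1/7) = 1.068765
Growth rate = 1.068765 − 1 = 0.068765 = 6.8765%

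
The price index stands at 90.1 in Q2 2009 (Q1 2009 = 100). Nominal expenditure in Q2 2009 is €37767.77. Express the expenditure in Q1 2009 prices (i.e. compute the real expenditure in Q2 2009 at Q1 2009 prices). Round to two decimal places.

41917.61

Real = Nominal ÷ (Index/100) = 37767.77 ÷ (90.1/100)
     = 37767.77 ÷ 0.901 = 41917.6138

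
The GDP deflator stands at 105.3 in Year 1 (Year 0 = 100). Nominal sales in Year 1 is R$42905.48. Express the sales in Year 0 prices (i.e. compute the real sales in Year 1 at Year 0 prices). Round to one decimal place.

40745.9

Real = Nominal ÷ (Index/100) = 42905.48 ÷ (105.3/100)
     = 42905.48 ÷ 1.053 = 40745.9449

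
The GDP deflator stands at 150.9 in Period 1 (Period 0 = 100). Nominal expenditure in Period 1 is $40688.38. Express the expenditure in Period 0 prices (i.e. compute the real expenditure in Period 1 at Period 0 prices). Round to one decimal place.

26963.8

Real = Nominal ÷ (Index/100) = 40688.38 ÷ (150.9/100)
     = 40688.38 ÷ 1.509 = 26963.8038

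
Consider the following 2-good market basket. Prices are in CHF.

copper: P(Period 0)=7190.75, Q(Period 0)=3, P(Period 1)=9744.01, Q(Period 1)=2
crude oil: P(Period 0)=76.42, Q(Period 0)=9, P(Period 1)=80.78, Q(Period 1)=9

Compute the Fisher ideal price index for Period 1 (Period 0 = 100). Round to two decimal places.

134.37

Laspeyres component (base-period weights):
ΣP(Period 1)Q(Period 0) = 9744.01×3 + 80.78×9 = 29232.03 + 727.02 = 29959.05
ΣP(Period 0)Q(Period 0) = 7190.75×3 + 76.42×9 = 21572.25 + 687.78 = 22260.03
L = 29959.05 / 22260.03 × 100 = 134.5867
Paasche component (current-period weights):
ΣP(Period 1)Q(Period 1) = 9744.01×2 + 80.78×9 = 19488.02 + 727.02 = 20215.04
ΣP(Period 0)Q(Period 1) = 7190.75×2 + 76.42×9 = 14381.5 + 687.78 = 15069.28
P = 20215.04 / 15069.28 × 100 = 134.1474
Fisher = √(L × P) = √(134.5867 × 134.1474) = 134.3669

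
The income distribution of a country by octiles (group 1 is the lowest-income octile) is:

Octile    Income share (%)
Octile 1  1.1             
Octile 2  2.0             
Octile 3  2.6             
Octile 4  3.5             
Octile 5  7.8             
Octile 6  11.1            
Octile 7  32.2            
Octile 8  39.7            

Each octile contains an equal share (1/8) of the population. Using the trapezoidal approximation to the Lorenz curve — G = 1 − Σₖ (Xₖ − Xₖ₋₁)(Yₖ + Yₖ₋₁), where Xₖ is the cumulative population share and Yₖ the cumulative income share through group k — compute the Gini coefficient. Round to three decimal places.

Cumulative income shares Yₖ: 0.0110, 0.0310, 0.0570, 0.0920, 0.1700, 0.2810, 0.6030, 1.0000
Σ (Xₖ−Xₖ₋₁)(Yₖ+Yₖ₋₁) = (1/8)(0.0110+0.0000) + (1/8)(0.0310+0.0110) + (1/8)(0.0570+0.0310) + (1/8)(0.0920+0.0570) + (1/8)(0.1700+0.0920) + (1/8)(0.2810+0.1700) + (1/8)(0.6030+0.2810) + (1/8)(1.0000+0.6030)
  = 0.0014 + 0.0053 + 0.0110 + 0.0186 + 0.0328 + 0.0564 + 0.1105 + 0.2004 = 0.4362
G = 1 − 0.4362 = 0.5637

0.564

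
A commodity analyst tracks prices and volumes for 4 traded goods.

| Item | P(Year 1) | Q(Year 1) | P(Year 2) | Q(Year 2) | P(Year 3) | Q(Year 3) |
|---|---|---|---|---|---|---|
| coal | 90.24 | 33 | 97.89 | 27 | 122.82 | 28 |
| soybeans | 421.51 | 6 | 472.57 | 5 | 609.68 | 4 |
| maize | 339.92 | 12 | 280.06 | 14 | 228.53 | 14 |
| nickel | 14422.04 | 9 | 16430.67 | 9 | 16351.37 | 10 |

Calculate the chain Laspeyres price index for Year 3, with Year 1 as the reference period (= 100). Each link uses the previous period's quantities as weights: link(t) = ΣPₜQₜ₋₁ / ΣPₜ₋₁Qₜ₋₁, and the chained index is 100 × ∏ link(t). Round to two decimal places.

112.80

Link Year 1→Year 2:
ΣP(Year 2)Q(Year 1) = 97.89×33 + 472.57×6 + 280.06×12 + 16430.67×9 = 3230.37 + 2835.42 + 3360.72 + 147876.03 = 157302.54
ΣP(Year 1)Q(Year 1) = 90.24×33 + 421.51×6 + 339.92×12 + 14422.04×9 = 2977.92 + 2529.06 + 4079.04 + 129798.36 = 139384.38
link = 157302.54/139384.38 = 1.128552
Link Year 2→Year 3:
ΣP(Year 3)Q(Year 2) = 122.82×27 + 609.68×5 + 228.53×14 + 16351.37×9 = 3316.14 + 3048.4 + 3199.42 + 147162.33 = 156726.29
ΣP(Year 2)Q(Year 2) = 97.89×27 + 472.57×5 + 280.06×14 + 16430.67×9 = 2643.03 + 2362.85 + 3920.84 + 147876.03 = 156802.75
link = 156726.29/156802.75 = 0.999512
Chained index = 100 × 1.128552 × 0.999512 = 112.8002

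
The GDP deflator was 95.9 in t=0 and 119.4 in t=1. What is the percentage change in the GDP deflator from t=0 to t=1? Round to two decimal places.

Change = (119.4 − 95.9) / 95.9 × 100
       = 23.5 / 95.9 × 100 = 24.5047%

24.50%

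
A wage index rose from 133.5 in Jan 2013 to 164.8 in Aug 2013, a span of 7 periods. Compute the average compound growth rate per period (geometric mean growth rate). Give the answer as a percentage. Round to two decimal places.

3.05%

Growth factor = (164.8/133.5)^(1/7) = (1.234457)^(1/7) = 1.030547
Growth rate = 1.030547 − 1 = 0.030547 = 3.0547%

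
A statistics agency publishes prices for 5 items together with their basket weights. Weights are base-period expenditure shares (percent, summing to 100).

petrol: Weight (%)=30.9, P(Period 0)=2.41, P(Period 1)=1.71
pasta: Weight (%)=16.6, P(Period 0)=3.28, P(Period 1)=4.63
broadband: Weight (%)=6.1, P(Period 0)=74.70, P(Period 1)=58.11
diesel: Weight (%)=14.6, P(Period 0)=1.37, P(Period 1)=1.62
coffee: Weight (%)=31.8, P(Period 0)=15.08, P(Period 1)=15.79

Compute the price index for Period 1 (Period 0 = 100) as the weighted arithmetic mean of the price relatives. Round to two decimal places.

petrol: 30.9 × (1.71/2.41) = 30.9 × 0.709544 = 21.9249
pasta: 16.6 × (4.63/3.28) = 16.6 × 1.411585 = 23.4323
broadband: 6.1 × (58.11/74.70) = 6.1 × 0.777912 = 4.7453
diesel: 14.6 × (1.62/1.37) = 14.6 × 1.182482 = 17.2642
coffee: 31.8 × (15.79/15.08) = 31.8 × 1.047082 = 33.2972
Index = Σ wᵢ·(p₁ᵢ/p₀ᵢ) = 21.9249 + 23.4323 + 4.7453 + 17.2642 + 33.2972 = 100.6639

100.66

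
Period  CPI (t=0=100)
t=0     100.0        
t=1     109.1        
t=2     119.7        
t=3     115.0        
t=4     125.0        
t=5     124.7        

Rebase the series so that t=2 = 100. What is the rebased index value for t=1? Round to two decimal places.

Rebased(t=1) = 109.1 / 119.7 × 100 = 91.1445

91.14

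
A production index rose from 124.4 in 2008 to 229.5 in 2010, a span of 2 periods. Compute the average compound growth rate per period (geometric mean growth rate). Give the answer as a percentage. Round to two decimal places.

35.83%

Growth factor = (229.5/124.4)^(1/2) = (1.844855)^(1/2) = 1.358255
Growth rate = 1.358255 − 1 = 0.358255 = 35.8255%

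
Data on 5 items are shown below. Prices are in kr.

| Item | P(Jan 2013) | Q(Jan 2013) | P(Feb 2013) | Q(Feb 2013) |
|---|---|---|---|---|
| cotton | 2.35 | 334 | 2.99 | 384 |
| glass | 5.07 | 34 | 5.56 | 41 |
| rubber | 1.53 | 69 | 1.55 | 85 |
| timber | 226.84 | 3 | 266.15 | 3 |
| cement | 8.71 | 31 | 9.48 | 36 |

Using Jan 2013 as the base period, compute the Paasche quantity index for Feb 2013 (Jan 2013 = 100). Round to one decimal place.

Paasche quantity index uses current-period prices as weights.
ΣP(Feb 2013)·Q(Feb 2013) = 2.99×384 + 5.56×41 + 1.55×85 + 266.15×3 + 9.48×36 = 1148.16 + 227.96 + 131.75 + 798.45 + 341.28 = 2647.6
ΣP(Feb 2013)·Q(Jan 2013) = 2.99×334 + 5.56×34 + 1.55×69 + 266.15×3 + 9.48×31 = 998.66 + 189.04 + 106.95 + 798.45 + 293.88 = 2386.98
Index = 2647.6 / 2386.98 × 100 = 110.9184

110.9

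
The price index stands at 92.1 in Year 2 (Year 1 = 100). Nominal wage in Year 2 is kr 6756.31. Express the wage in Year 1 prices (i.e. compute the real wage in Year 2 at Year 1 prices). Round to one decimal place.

Real = Nominal ÷ (Index/100) = 6756.31 ÷ (92.1/100)
     = 6756.31 ÷ 0.921 = 7335.8415

7335.8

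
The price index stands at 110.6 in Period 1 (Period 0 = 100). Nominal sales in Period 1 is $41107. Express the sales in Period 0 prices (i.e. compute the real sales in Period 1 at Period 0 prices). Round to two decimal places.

37167.27

Real = Nominal ÷ (Index/100) = 41107 ÷ (110.6/100)
     = 41107 ÷ 1.106 = 37167.2694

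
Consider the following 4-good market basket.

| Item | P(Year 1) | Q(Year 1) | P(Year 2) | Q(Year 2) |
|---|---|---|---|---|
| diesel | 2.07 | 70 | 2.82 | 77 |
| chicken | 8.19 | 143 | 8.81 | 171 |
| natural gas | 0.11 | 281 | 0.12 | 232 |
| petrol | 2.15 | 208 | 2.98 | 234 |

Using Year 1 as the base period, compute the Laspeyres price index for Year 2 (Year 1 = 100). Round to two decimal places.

Laspeyres price index uses base-period quantities as weights.
ΣP(Year 2)·Q(Year 1) = 2.82×70 + 8.81×143 + 0.12×281 + 2.98×208 = 197.4 + 1259.83 + 33.72 + 619.84 = 2110.79
ΣP(Year 1)·Q(Year 1) = 2.07×70 + 8.19×143 + 0.11×281 + 2.15×208 = 144.9 + 1171.17 + 30.91 + 447.2 = 1794.18
Index = 2110.79 / 1794.18 × 100 = 117.6465

117.65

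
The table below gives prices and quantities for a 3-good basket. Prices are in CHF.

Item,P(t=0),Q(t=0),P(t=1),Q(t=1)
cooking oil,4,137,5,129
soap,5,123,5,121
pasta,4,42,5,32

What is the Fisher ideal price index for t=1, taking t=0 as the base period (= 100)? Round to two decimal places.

Laspeyres component (base-period weights):
ΣP(t=1)Q(t=0) = 5×137 + 5×123 + 5×42 = 685 + 615 + 210 = 1510
ΣP(t=0)Q(t=0) = 4×137 + 5×123 + 4×42 = 548 + 615 + 168 = 1331
L = 1510 / 1331 × 100 = 113.4485
Paasche component (current-period weights):
ΣP(t=1)Q(t=1) = 5×129 + 5×121 + 5×32 = 645 + 605 + 160 = 1410
ΣP(t=0)Q(t=1) = 4×129 + 5×121 + 4×32 = 516 + 605 + 128 = 1249
P = 1410 / 1249 × 100 = 112.8903
Fisher = √(L × P) = √(113.4485 × 112.8903) = 113.1691

113.17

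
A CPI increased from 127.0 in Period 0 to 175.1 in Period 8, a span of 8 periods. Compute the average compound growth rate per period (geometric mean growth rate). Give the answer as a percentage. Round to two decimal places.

4.10%

Growth factor = (175.1/127.0)^(1/8) = (1.378740)^(1/8) = 1.040963
Growth rate = 1.040963 − 1 = 0.040963 = 4.0963%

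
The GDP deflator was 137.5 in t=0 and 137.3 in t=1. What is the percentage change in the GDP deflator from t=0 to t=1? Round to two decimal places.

Change = (137.3 − 137.5) / 137.5 × 100
       = -0.2 / 137.5 × 100 = -0.1455%

-0.15%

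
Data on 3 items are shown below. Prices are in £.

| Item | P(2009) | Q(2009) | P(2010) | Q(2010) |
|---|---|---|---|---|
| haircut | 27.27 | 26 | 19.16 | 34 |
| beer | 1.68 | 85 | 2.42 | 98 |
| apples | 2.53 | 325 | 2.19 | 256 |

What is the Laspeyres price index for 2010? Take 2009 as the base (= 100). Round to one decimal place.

Laspeyres price index uses base-period quantities as weights.
ΣP(2010)·Q(2009) = 19.16×26 + 2.42×85 + 2.19×325 = 498.16 + 205.7 + 711.75 = 1415.61
ΣP(2009)·Q(2009) = 27.27×26 + 1.68×85 + 2.53×325 = 709.02 + 142.8 + 822.25 = 1674.07
Index = 1415.61 / 1674.07 × 100 = 84.5610

84.6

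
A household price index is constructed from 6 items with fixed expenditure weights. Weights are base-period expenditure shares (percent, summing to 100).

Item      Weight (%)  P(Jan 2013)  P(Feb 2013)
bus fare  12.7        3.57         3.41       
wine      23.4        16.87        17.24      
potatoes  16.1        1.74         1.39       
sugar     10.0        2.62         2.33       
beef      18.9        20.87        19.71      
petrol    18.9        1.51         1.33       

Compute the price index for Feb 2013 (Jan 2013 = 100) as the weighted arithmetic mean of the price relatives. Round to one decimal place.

92.3

bus fare: 12.7 × (3.41/3.57) = 12.7 × 0.955182 = 12.1308
wine: 23.4 × (17.24/16.87) = 23.4 × 1.021932 = 23.9132
potatoes: 16.1 × (1.39/1.74) = 16.1 × 0.798851 = 12.8615
sugar: 10.0 × (2.33/2.62) = 10.0 × 0.889313 = 8.8931
beef: 18.9 × (19.71/20.87) = 18.9 × 0.944418 = 17.8495
petrol: 18.9 × (1.33/1.51) = 18.9 × 0.880795 = 16.6470
Index = Σ wᵢ·(p₁ᵢ/p₀ᵢ) = 12.1308 + 23.9132 + 12.8615 + 8.8931 + 17.8495 + 16.6470 = 92.2952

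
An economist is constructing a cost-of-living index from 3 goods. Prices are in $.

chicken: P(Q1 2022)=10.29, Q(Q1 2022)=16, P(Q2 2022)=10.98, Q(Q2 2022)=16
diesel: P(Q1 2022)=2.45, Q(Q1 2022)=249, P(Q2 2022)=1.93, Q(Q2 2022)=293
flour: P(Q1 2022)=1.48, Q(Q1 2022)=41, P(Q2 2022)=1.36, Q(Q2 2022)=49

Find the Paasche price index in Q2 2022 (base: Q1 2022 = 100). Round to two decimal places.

84.59

Paasche price index uses current-period quantities as weights.
ΣP(Q2 2022)·Q(Q2 2022) = 10.98×16 + 1.93×293 + 1.36×49 = 175.68 + 565.49 + 66.64 = 807.81
ΣP(Q1 2022)·Q(Q2 2022) = 10.29×16 + 2.45×293 + 1.48×49 = 164.64 + 717.85 + 72.52 = 955.01
Index = 807.81 / 955.01 × 100 = 84.5865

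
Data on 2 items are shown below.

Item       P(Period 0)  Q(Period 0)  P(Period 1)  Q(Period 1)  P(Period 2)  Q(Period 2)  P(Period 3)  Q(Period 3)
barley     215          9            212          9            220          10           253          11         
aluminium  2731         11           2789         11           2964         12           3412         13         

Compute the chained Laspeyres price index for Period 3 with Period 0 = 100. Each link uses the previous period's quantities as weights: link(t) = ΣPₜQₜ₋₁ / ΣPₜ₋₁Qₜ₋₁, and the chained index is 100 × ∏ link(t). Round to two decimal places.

124.50

Link Period 0→Period 1:
ΣP(Period 1)Q(Period 0) = 212×9 + 2789×11 = 1908 + 30679 = 32587
ΣP(Period 0)Q(Period 0) = 215×9 + 2731×11 = 1935 + 30041 = 31976
link = 32587/31976 = 1.019108
Link Period 1→Period 2:
ΣP(Period 2)Q(Period 1) = 220×9 + 2964×11 = 1980 + 32604 = 34584
ΣP(Period 1)Q(Period 1) = 212×9 + 2789×11 = 1908 + 30679 = 32587
link = 34584/32587 = 1.061282
Link Period 2→Period 3:
ΣP(Period 3)Q(Period 2) = 253×10 + 3412×12 = 2530 + 40944 = 43474
ΣP(Period 2)Q(Period 2) = 220×10 + 2964×12 = 2200 + 35568 = 37768
link = 43474/37768 = 1.151080
Chained index = 100 × 1.019108 × 1.061282 × 1.151080 = 124.4964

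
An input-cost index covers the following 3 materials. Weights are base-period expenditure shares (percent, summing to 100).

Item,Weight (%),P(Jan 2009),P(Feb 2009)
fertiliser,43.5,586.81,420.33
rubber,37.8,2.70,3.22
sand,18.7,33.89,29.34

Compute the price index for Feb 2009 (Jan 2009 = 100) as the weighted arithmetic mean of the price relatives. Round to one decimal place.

92.4

fertiliser: 43.5 × (420.33/586.81) = 43.5 × 0.716297 = 31.1589
rubber: 37.8 × (3.22/2.70) = 37.8 × 1.192593 = 45.0800
sand: 18.7 × (29.34/33.89) = 18.7 × 0.865742 = 16.1894
Index = Σ wᵢ·(p₁ᵢ/p₀ᵢ) = 31.1589 + 45.0800 + 16.1894 = 92.4283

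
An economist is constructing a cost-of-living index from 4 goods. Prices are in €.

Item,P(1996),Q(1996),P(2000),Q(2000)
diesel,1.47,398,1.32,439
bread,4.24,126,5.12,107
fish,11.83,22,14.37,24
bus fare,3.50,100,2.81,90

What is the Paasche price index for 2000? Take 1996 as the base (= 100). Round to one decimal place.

101.6

Paasche price index uses current-period quantities as weights.
ΣP(2000)·Q(2000) = 1.32×439 + 5.12×107 + 14.37×24 + 2.81×90 = 579.48 + 547.84 + 344.88 + 252.9 = 1725.1
ΣP(1996)·Q(2000) = 1.47×439 + 4.24×107 + 11.83×24 + 3.50×90 = 645.33 + 453.68 + 283.92 + 315 = 1697.93
Index = 1725.1 / 1697.93 × 100 = 101.6002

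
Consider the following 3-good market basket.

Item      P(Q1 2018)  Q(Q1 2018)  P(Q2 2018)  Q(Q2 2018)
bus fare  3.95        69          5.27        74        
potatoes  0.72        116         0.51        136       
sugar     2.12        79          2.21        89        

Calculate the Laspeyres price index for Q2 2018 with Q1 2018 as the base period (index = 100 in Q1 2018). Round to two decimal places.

Laspeyres price index uses base-period quantities as weights.
ΣP(Q2 2018)·Q(Q1 2018) = 5.27×69 + 0.51×116 + 2.21×79 = 363.63 + 59.16 + 174.59 = 597.38
ΣP(Q1 2018)·Q(Q1 2018) = 3.95×69 + 0.72×116 + 2.12×79 = 272.55 + 83.52 + 167.48 = 523.55
Index = 597.38 / 523.55 × 100 = 114.1018

114.10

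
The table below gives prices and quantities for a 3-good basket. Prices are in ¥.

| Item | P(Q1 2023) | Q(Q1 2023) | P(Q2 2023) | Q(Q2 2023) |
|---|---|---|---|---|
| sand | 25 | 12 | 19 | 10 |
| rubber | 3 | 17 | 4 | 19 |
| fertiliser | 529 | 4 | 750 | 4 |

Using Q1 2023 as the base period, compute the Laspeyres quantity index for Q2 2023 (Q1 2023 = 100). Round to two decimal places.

Laspeyres quantity index uses base-period prices as weights.
ΣP(Q1 2023)·Q(Q2 2023) = 25×10 + 3×19 + 529×4 = 250 + 57 + 2116 = 2423
ΣP(Q1 2023)·Q(Q1 2023) = 25×12 + 3×17 + 529×4 = 300 + 51 + 2116 = 2467
Index = 2423 / 2467 × 100 = 98.2165

98.22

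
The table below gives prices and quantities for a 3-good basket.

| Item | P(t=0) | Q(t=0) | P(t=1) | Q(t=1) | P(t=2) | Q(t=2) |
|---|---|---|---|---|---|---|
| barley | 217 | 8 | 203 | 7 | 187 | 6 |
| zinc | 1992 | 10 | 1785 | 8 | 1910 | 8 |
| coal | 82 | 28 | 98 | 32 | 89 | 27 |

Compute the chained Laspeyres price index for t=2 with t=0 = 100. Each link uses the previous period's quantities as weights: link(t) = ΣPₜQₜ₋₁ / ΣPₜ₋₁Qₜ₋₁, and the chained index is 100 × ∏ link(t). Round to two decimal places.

95.72

Link t=0→t=1:
ΣP(t=1)Q(t=0) = 203×8 + 1785×10 + 98×28 = 1624 + 17850 + 2744 = 22218
ΣP(t=0)Q(t=0) = 217×8 + 1992×10 + 82×28 = 1736 + 19920 + 2296 = 23952
link = 22218/23952 = 0.927605
Link t=1→t=2:
ΣP(t=2)Q(t=1) = 187×7 + 1910×8 + 89×32 = 1309 + 15280 + 2848 = 19437
ΣP(t=1)Q(t=1) = 203×7 + 1785×8 + 98×32 = 1421 + 14280 + 3136 = 18837
link = 19437/18837 = 1.031852
Chained index = 100 × 0.927605 × 1.031852 = 95.7151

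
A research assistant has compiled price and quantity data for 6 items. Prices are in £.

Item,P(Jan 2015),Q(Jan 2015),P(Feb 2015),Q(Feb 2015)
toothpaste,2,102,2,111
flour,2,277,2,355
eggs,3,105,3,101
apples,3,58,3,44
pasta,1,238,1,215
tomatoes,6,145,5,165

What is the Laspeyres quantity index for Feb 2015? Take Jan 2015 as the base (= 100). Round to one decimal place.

Laspeyres quantity index uses base-period prices as weights.
ΣP(Jan 2015)·Q(Feb 2015) = 2×111 + 2×355 + 3×101 + 3×44 + 1×215 + 6×165 = 222 + 710 + 303 + 132 + 215 + 990 = 2572
ΣP(Jan 2015)·Q(Jan 2015) = 2×102 + 2×277 + 3×105 + 3×58 + 1×238 + 6×145 = 204 + 554 + 315 + 174 + 238 + 870 = 2355
Index = 2572 / 2355 × 100 = 109.2144

109.2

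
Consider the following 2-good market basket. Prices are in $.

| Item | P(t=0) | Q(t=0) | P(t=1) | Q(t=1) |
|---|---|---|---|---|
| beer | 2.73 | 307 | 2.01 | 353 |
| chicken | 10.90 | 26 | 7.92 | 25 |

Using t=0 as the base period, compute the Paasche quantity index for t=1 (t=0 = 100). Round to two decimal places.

Paasche quantity index uses current-period prices as weights.
ΣP(t=1)·Q(t=1) = 2.01×353 + 7.92×25 = 709.53 + 198 = 907.53
ΣP(t=1)·Q(t=0) = 2.01×307 + 7.92×26 = 617.07 + 205.92 = 822.99
Index = 907.53 / 822.99 × 100 = 110.2723

110.27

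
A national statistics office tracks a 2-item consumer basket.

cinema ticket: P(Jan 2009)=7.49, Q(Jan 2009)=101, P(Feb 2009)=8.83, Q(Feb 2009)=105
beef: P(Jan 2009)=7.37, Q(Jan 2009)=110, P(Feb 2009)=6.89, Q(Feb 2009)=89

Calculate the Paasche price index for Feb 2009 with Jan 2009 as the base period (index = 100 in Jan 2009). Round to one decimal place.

Paasche price index uses current-period quantities as weights.
ΣP(Feb 2009)·Q(Feb 2009) = 8.83×105 + 6.89×89 = 927.15 + 613.21 = 1540.36
ΣP(Jan 2009)·Q(Feb 2009) = 7.49×105 + 7.37×89 = 786.45 + 655.93 = 1442.38
Index = 1540.36 / 1442.38 × 100 = 106.7929

106.8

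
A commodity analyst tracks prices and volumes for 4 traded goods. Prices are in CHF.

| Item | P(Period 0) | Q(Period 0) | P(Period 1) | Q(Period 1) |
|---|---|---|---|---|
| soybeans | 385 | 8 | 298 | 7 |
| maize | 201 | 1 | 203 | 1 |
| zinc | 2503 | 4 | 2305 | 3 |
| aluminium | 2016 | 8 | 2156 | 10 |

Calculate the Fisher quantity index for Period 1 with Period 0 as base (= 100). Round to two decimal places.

Laspeyres component (base-period weights):
ΣP(Period 0)Q(Period 1) = 385×7 + 201×1 + 2503×3 + 2016×10 = 2695 + 201 + 7509 + 20160 = 30565
ΣP(Period 0)Q(Period 0) = 385×8 + 201×1 + 2503×4 + 2016×8 = 3080 + 201 + 10012 + 16128 = 29421
L = 30565 / 29421 × 100 = 103.8884
Paasche component (current-period weights):
ΣP(Period 1)Q(Period 1) = 298×7 + 203×1 + 2305×3 + 2156×10 = 2086 + 203 + 6915 + 21560 = 30764
ΣP(Period 1)Q(Period 0) = 298×8 + 203×1 + 2305×4 + 2156×8 = 2384 + 203 + 9220 + 17248 = 29055
P = 30764 / 29055 × 100 = 105.8819
Fisher = √(L × P) = √(103.8884 × 105.8819) = 104.8804

104.88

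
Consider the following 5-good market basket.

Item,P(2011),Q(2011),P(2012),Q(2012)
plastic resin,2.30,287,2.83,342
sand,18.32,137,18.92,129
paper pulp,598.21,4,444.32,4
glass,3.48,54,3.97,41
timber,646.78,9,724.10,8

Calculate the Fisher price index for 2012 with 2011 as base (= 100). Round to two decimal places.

Laspeyres component (base-period weights):
ΣP(2012)Q(2011) = 2.83×287 + 18.92×137 + 444.32×4 + 3.97×54 + 724.10×9 = 812.21 + 2592.04 + 1777.28 + 214.38 + 6516.9 = 11912.81
ΣP(2011)Q(2011) = 2.30×287 + 18.32×137 + 598.21×4 + 3.48×54 + 646.78×9 = 660.1 + 2509.84 + 2392.84 + 187.92 + 5821.02 = 11571.72
L = 11912.81 / 11571.72 × 100 = 102.9476
Paasche component (current-period weights):
ΣP(2012)Q(2012) = 2.83×342 + 18.92×129 + 444.32×4 + 3.97×41 + 724.10×8 = 967.86 + 2440.68 + 1777.28 + 162.77 + 5792.8 = 11141.39
ΣP(2011)Q(2012) = 2.30×342 + 18.32×129 + 598.21×4 + 3.48×41 + 646.78×8 = 786.6 + 2363.28 + 2392.84 + 142.68 + 5174.24 = 10859.64
P = 11141.39 / 10859.64 × 100 = 102.5945
Fisher = √(L × P) = √(102.9476 × 102.5945) = 102.7709

102.77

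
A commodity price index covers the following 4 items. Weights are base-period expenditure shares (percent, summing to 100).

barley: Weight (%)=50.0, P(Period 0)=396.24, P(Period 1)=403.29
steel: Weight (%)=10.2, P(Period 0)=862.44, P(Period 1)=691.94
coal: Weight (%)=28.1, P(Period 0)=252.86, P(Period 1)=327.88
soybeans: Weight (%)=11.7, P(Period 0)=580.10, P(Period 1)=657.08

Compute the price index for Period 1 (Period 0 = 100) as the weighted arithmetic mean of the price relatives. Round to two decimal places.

barley: 50.0 × (403.29/396.24) = 50.0 × 1.017792 = 50.8896
steel: 10.2 × (691.94/862.44) = 10.2 × 0.802305 = 8.1835
coal: 28.1 × (327.88/252.86) = 28.1 × 1.296686 = 36.4369
soybeans: 11.7 × (657.08/580.10) = 11.7 × 1.132701 = 13.2526
Index = Σ wᵢ·(p₁ᵢ/p₀ᵢ) = 50.8896 + 8.1835 + 36.4369 + 13.2526 = 108.7626

108.76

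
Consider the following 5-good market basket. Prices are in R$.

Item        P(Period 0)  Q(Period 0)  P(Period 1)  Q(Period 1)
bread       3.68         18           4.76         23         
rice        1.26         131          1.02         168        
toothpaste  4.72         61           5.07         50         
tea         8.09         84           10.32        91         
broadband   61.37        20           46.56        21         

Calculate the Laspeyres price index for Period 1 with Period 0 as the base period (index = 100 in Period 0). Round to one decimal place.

Laspeyres price index uses base-period quantities as weights.
ΣP(Period 1)·Q(Period 0) = 4.76×18 + 1.02×131 + 5.07×61 + 10.32×84 + 46.56×20 = 85.68 + 133.62 + 309.27 + 866.88 + 931.2 = 2326.65
ΣP(Period 0)·Q(Period 0) = 3.68×18 + 1.26×131 + 4.72×61 + 8.09×84 + 61.37×20 = 66.24 + 165.06 + 287.92 + 679.56 + 1227.4 = 2426.18
Index = 2326.65 / 2426.18 × 100 = 95.8977

95.9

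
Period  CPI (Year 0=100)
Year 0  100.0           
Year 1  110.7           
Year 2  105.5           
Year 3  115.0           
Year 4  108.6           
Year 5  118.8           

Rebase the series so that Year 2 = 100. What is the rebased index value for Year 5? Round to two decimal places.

Rebased(Year 5) = 118.8 / 105.5 × 100 = 112.6066

112.61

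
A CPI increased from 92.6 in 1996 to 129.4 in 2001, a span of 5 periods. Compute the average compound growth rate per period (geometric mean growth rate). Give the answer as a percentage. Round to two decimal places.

6.92%

Growth factor = (129.4/92.6)^(1/5) = (1.397408)^(1/5) = 1.069214
Growth rate = 1.069214 − 1 = 0.069214 = 6.9214%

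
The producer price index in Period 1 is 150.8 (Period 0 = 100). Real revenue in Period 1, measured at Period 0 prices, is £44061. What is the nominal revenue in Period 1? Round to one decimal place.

Nominal = Real × (Index/100) = 44061 × (150.8/100)
        = 44061 × 1.508 = 66443.9880

66444.0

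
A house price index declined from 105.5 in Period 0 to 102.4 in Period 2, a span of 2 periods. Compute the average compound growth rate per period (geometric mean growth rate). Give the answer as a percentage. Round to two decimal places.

Growth factor = (102.4/105.5)^(1/2) = (0.970616)^(1/2) = 0.985199
Growth rate = 0.985199 − 1 = -0.014801 = -1.4801%

-1.48%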